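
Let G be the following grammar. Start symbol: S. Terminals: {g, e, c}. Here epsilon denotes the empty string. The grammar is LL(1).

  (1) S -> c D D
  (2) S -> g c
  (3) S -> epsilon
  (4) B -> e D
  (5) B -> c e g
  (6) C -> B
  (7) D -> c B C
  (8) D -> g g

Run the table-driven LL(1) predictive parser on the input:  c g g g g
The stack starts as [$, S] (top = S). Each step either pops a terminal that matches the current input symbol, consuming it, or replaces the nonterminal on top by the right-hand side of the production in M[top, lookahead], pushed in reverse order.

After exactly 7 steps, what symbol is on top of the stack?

g

step 1: stack=$ S  input=c g g g g $  — expand S -> c D D
step 2: stack=$ D D c  input=c g g g g $  — match c
step 3: stack=$ D D  input=g g g g $  — expand D -> g g
step 4: stack=$ D g g  input=g g g g $  — match g
step 5: stack=$ D g  input=g g g $  — match g
step 6: stack=$ D  input=g g $  — expand D -> g g
step 7: stack=$ g g  input=g g $  — match g
Stack after step 7: $ g (top = g).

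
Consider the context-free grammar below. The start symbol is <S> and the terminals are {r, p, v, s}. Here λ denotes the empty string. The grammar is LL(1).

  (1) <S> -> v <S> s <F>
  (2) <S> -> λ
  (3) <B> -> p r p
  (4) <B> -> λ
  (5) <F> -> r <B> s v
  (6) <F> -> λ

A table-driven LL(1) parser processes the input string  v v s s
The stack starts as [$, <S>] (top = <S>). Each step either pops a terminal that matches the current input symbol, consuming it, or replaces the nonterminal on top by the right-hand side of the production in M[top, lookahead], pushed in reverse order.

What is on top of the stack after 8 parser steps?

<F>

     Stack                Input      Action
  1  $ <S>                v v s s $  expand <S> -> v <S> s <F>
  2  $ <F> s <S> v        v v s s $  match v
  3  $ <F> s <S>          v s s $    expand <S> -> v <S> s <F>
  4  $ <F> s <F> s <S> v  v s s $    match v
  5  $ <F> s <F> s <S>    s s $      expand <S> -> λ
  6  $ <F> s <F> s        s s $      match s
  7  $ <F> s <F>          s $        expand <F> -> λ
  8  $ <F> s              s $        match s
Stack after step 8: $ <F> (top = <F>).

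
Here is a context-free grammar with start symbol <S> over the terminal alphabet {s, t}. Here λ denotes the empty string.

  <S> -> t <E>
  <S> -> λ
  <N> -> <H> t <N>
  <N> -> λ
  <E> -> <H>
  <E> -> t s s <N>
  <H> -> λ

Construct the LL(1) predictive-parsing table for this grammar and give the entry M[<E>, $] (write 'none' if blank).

FIRST(<S>): from <S>->t <E> we get {t}; from <S>->λ we get {λ}. So FIRST(<S>) = {λ, t}.
FIRST(<H>): from <H>->λ we get {λ}. So FIRST(<H>) = {λ}.
FIRST(<N>): from <N>-><H> t <N> we get {t}; from <N>->λ we get {λ}. So FIRST(<N>) = {λ, t}.
FIRST(<E>): from <E>-><H> we get {λ}; from <E>->t s s <N> we get {t}. So FIRST(<E>) = {λ, t}.
FOLLOW(<S>) includes $ since <S> is the start symbol.
FOLLOW(<S>): <S> appears on no right-hand side. Thus FOLLOW(<S>) = {$}.
FOLLOW(<E>): in <S>->t <E>, the suffix after <E> is empty, so FOLLOW(<E>) ⊇ FOLLOW(<S>) = {$}. Thus FOLLOW(<E>) = {$}.
For <E> -> <H>: FIRST(<H>) = {λ}, so it goes in M[<E>, t] for t ∈ {}; since λ ∈ FIRST, also for every t ∈ FOLLOW(<E>) = {$}.
For <E> -> t s s <N>: FIRST(t s s <N>) = {t}, so it goes in M[<E>, t] for t ∈ {t}.

<E> -> <H>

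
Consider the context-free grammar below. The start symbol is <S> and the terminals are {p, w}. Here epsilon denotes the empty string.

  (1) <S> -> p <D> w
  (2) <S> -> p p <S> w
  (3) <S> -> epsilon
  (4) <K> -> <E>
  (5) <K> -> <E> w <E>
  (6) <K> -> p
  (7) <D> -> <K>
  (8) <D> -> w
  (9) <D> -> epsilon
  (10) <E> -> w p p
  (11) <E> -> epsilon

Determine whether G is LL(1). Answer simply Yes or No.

FIRST(<S>) = {epsilon, p}
FIRST(<K>) = {epsilon, p, w}
FIRST(<D>) = {epsilon, p, w}
FIRST(<E>) = {epsilon, w}
FOLLOW(<S>) = {$, w}
FOLLOW(<K>) = {w}
FOLLOW(<D>) = {w}
FOLLOW(<E>) = {w}
Cell M[<D>, w] receives both <D> -> <K> and <D> -> w and <D> -> epsilon — the grammar is not LL(1).

No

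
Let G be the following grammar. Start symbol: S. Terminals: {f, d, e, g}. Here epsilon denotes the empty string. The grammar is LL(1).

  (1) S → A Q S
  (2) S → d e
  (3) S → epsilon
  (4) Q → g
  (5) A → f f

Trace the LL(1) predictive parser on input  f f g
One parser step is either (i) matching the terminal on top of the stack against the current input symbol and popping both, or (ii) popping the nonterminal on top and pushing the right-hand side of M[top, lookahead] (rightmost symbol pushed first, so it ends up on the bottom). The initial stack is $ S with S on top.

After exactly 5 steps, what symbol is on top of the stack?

g

step 1: stack=$ S  input=f f g $  — expand S → A Q S
step 2: stack=$ S Q A  input=f f g $  — expand A → f f
step 3: stack=$ S Q f f  input=f f g $  — match f
step 4: stack=$ S Q f  input=f g $  — match f
step 5: stack=$ S Q  input=g $  — expand Q → g
Stack after step 5: $ S g (top = g).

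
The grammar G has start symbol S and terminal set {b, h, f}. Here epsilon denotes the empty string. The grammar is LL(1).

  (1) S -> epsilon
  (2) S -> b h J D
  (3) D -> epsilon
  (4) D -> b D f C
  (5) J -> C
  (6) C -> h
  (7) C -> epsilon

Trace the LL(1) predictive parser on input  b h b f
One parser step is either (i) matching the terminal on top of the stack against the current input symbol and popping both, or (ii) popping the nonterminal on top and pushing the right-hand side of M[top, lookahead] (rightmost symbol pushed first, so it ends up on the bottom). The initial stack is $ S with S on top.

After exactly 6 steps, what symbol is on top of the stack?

step 1: stack=$ S  input=b h b f $  — expand S -> b h J D
step 2: stack=$ D J h b  input=b h b f $  — match b
step 3: stack=$ D J h  input=h b f $  — match h
step 4: stack=$ D J  input=b f $  — expand J -> C
step 5: stack=$ D C  input=b f $  — expand C -> epsilon
step 6: stack=$ D  input=b f $  — expand D -> b D f C
Stack after step 6: $ C f D b (top = b).

b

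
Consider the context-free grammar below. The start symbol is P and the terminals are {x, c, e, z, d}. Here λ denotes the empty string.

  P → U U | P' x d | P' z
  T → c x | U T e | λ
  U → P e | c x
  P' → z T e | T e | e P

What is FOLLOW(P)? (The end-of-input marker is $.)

FIRST(P): from P→U U we get {c, e, z}; from P→P' x d we get {c, e, z}; from P→P' z we get {c, e, z}. So FIRST(P) = {c, e, z}.
FIRST(U): from U→P e we get {c, e, z}; from U→c x we get {c}. So FIRST(U) = {c, e, z}.
FIRST(T): from T→c x we get {c}; from T→U T e we get {c, e, z}; from T→λ we get {λ}. So FIRST(T) = {λ, c, e, z}.
FIRST(P'): from P'→z T e we get {z}; from P'→T e we get {c, e, z}; from P'→e P we get {e}. So FIRST(P') = {c, e, z}.
FOLLOW(P) includes $ since P is the start symbol.
FOLLOW(T): in T→U T e, T is followed by e with FIRST {e}; in P'→z T e, T is followed by e with FIRST {e}; in P'→T e, T is followed by e with FIRST {e}. Thus FOLLOW(T) = {e}.
FOLLOW(P'): in P→P' x d, P' is followed by x d with FIRST {x}; in P→P' z, P' is followed by z with FIRST {z}. Thus FOLLOW(P') = {x, z}.
FOLLOW(P): in U→P e, P is followed by e with FIRST {e}; in P'→e P, the suffix after P is empty, so FOLLOW(P) ⊇ FOLLOW(P') = {x, z}. Thus FOLLOW(P) = {$, e, x, z}.
FOLLOW(U): in P→U U (occurrence 1), U is followed by U with FIRST {c, e, z}; in P→U U (occurrence 2), the suffix after U is empty, so FOLLOW(U) ⊇ FOLLOW(P) = {$, e, x, z}; in T→U T e, U is followed by T e with FIRST {c, e, z}. Thus FOLLOW(U) = {$, c, e, x, z}.

{$, e, x, z}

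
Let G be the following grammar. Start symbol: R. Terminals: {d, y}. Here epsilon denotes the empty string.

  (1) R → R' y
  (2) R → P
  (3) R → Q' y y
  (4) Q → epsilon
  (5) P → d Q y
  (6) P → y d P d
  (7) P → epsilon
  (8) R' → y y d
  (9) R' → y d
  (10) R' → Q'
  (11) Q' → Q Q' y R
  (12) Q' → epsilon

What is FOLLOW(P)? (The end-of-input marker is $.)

FIRST(Q): from Q→epsilon we get {epsilon}. So FIRST(Q) = {epsilon}.
FIRST(P): from P→d Q y we get {d}; from P→y d P d we get {y}; from P→epsilon we get {epsilon}. So FIRST(P) = {epsilon, d, y}.
FIRST(Q'): from Q'→Q Q' y R we get {y}; from Q'→epsilon we get {epsilon}. So FIRST(Q') = {epsilon, y}.
FIRST(R'): from R'→y y d we get {y}; from R'→y d we get {y}; from R'→Q' we get {epsilon, y}. So FIRST(R') = {epsilon, y}.
FIRST(R): from R→R' y we get {y}; from R→P we get {epsilon, d, y}; from R→Q' y y we get {y}. So FIRST(R) = {epsilon, d, y}.
FOLLOW(R) includes $ since R is the start symbol.
FOLLOW(Q): in P→d Q y, Q is followed by y with FIRST {y}; in Q'→Q Q' y R, Q is followed by Q' y R with FIRST {y}. Thus FOLLOW(Q) = {y}.
FOLLOW(R'): in R→R' y, R' is followed by y with FIRST {y}. Thus FOLLOW(R') = {y}.
FOLLOW(Q'): in R→Q' y y, Q' is followed by y y with FIRST {y}; in R'→Q', the suffix after Q' is empty, so FOLLOW(Q') ⊇ FOLLOW(R') = {y}; in Q'→Q Q' y R, Q' is followed by y R with FIRST {y}. Thus FOLLOW(Q') = {y}.
FOLLOW(R): in Q'→Q Q' y R, the suffix after R is empty, so FOLLOW(R) ⊇ FOLLOW(Q') = {y}. Thus FOLLOW(R) = {$, y}.
FOLLOW(P): in R→P, the suffix after P is empty, so FOLLOW(P) ⊇ FOLLOW(R) = {$, y}; in P→y d P d, P is followed by d with FIRST {d}. Thus FOLLOW(P) = {$, d, y}.

{$, d, y}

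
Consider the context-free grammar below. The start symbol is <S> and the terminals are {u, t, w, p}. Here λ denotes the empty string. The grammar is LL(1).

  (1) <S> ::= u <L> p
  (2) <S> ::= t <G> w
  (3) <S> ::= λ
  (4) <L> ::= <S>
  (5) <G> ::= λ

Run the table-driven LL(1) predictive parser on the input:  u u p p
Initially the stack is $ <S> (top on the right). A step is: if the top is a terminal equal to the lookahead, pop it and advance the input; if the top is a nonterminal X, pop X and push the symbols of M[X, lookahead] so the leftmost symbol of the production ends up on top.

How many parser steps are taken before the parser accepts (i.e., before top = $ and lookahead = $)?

9

     Stack        Input      Action
  1  $ <S>        u u p p $  expand <S> ::= u <L> p
  2  $ p <L> u    u u p p $  match u
  3  $ p <L>      u p p $    expand <L> ::= <S>
  4  $ p <S>      u p p $    expand <S> ::= u <L> p
  5  $ p p <L> u  u p p $    match u
  6  $ p p <L>    p p $      expand <L> ::= <S>
  7  $ p p <S>    p p $      expand <S> ::= λ
  8  $ p p        p p $      match p
  9  $ p          p $        match p
Accept reached after 9 steps.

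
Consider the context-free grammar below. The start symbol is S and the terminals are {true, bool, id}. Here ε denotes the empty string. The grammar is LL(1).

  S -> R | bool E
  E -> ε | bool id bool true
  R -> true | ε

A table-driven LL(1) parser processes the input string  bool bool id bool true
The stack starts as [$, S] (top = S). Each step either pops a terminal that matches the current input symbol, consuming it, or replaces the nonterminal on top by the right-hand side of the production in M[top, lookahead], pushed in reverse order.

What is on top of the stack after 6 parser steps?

true

     Stack                Input                     Action
  1  $ S                  bool bool id bool true $  expand S -> bool E
  2  $ E bool             bool bool id bool true $  match bool
  3  $ E                  bool id bool true $       expand E -> bool id bool true
  4  $ true bool id bool  bool id bool true $       match bool
  5  $ true bool id       id bool true $            match id
  6  $ true bool          bool true $               match bool
Stack after step 6: $ true (top = true).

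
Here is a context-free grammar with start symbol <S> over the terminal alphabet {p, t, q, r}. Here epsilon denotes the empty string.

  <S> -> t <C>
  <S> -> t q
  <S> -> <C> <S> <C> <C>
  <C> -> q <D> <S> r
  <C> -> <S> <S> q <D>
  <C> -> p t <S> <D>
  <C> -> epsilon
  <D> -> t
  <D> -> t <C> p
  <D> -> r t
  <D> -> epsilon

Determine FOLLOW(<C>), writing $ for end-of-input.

{$, p, q, r, t}

FIRST(<D>) = {epsilon, r, t}
FIRST(<S>) = {p, q, t}  (via <C> <S> <C> <C>)
FIRST(<C>) = {epsilon, p, q, t}  (via <S> <S> q <D>)
FOLLOW(<S>) includes $ since <S> is the start symbol.
FOLLOW(<S>): in <S>-><C> <S> <C> <C>, <S> is followed by <C> <C> with FIRST {epsilon, p, q, t}; in <S>-><C> <S> <C> <C>, the suffix after <S> is nullable (adds nothing new); in <C>->q <D> <S> r, <S> is followed by r with FIRST {r}; in <C>-><S> <S> q <D> (occurrence 1), <S> is followed by <S> q <D> with FIRST {p, q, t}; in <C>-><S> <S> q <D> (occurrence 2), <S> is followed by q <D> with FIRST {q}; in <C>->p t <S> <D>, <S> is followed by <D> with FIRST {epsilon, r, t}; in <C>->p t <S> <D>, the suffix after <S> is nullable, so FOLLOW(<S>) ⊇ FOLLOW(<C>) = {$, p, q, r, t}. Thus FOLLOW(<S>) = {$, p, q, r, t}.
FOLLOW(<C>): in <S>->t <C>, the suffix after <C> is empty, so FOLLOW(<C>) ⊇ FOLLOW(<S>) = {$, p, q, r, t}; in <S>-><C> <S> <C> <C> (occurrence 1), <C> is followed by <S> <C> <C> with FIRST {p, q, t}; in <S>-><C> <S> <C> <C> (occurrence 2), <C> is followed by <C> with FIRST {epsilon, p, q, t}; in <S>-><C> <S> <C> <C> (occurrence 2), the suffix after <C> is nullable, so FOLLOW(<C>) ⊇ FOLLOW(<S>) = {$, p, q, r, t}; in <S>-><C> <S> <C> <C> (occurrence 3), the suffix after <C> is empty, so FOLLOW(<C>) ⊇ FOLLOW(<S>) = {$, p, q, r, t}; in <D>->t <C> p, <C> is followed by p with FIRST {p}. Thus FOLLOW(<C>) = {$, p, q, r, t}.
FOLLOW(<D>): in <C>->q <D> <S> r, <D> is followed by <S> r with FIRST {p, q, t}; in <C>-><S> <S> q <D>, the suffix after <D> is empty, so FOLLOW(<D>) ⊇ FOLLOW(<C>) = {$, p, q, r, t}; in <C>->p t <S> <D>, the suffix after <D> is empty, so FOLLOW(<D>) ⊇ FOLLOW(<C>) = {$, p, q, r, t}. Thus FOLLOW(<D>) = {$, p, q, r, t}.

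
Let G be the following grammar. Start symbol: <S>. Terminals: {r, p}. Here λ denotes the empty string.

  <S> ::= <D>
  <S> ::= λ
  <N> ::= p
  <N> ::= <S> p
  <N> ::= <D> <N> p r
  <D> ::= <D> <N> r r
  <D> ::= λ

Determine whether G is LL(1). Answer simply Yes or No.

FIRST(<S>) = {λ, p}
FIRST(<N>) = {p}
FIRST(<D>) = {λ, p}
FOLLOW(<S>) = {$, p}
FOLLOW(<N>) = {p, r}
FOLLOW(<D>) = {$, p}
Cell M[<D>, p] receives both <D> ::= <D> <N> r r and <D> ::= λ — the grammar is not LL(1).

No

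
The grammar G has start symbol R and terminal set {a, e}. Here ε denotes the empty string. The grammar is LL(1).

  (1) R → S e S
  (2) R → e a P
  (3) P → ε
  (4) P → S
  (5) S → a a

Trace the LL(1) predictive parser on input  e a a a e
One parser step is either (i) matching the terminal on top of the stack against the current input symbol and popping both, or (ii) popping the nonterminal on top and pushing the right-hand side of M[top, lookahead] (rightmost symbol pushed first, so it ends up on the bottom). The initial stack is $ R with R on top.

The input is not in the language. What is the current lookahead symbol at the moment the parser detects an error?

e

step 1: stack=$ R  input=e a a a e $  — expand R → e a P
step 2: stack=$ P a e  input=e a a a e $  — match e
step 3: stack=$ P a  input=a a a e $  — match a
step 4: stack=$ P  input=a a e $  — expand P → S
step 5: stack=$ S  input=a a e $  — expand S → a a
step 6: stack=$ a a  input=a a e $  — match a
step 7: stack=$ a  input=a e $  — match a
step 8: stack=$  input=e $  — error: stack empty but input remains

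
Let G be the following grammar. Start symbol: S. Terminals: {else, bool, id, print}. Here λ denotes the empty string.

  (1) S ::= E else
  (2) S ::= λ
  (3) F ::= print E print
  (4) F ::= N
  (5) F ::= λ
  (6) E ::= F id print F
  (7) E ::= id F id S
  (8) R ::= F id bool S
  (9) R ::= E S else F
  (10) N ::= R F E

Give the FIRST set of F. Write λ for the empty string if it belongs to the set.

FIRST(S): from S::=E else we get {id, print}; from S::=λ we get {λ}. So FIRST(S) = {λ, id, print}.
FIRST(F): from F::=print E print we get {print}; from F::=N we get {id, print}; from F::=λ we get {λ}. So FIRST(F) = {λ, id, print}.
FIRST(E): from E::=F id print F we get {id, print}; from E::=id F id S we get {id}. So FIRST(E) = {id, print}.
FIRST(R): from R::=F id bool S we get {id, print}; from R::=E S else F we get {id, print}. So FIRST(R) = {id, print}.
FIRST(N): from N::=R F E we get {id, print}. So FIRST(N) = {id, print}.

{λ, id, print}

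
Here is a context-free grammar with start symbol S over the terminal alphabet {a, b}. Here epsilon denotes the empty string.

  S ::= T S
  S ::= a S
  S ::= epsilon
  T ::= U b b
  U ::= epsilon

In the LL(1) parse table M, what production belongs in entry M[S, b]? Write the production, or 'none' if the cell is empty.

S ::= T S

FIRST(U): from U::=epsilon we get {epsilon}. So FIRST(U) = {epsilon}.
FIRST(T): from T::=U b b we get {b}. So FIRST(T) = {b}.
FIRST(S): from S::=T S we get {b}; from S::=a S we get {a}; from S::=epsilon we get {epsilon}. So FIRST(S) = {epsilon, a, b}.
FOLLOW(S) includes $ since S is the start symbol.
FOLLOW(S): in S::=T S, the suffix after S is empty (adds nothing new); in S::=a S, the suffix after S is empty (adds nothing new). Thus FOLLOW(S) = {$}.
For S ::= T S: FIRST(T S) = {b}, so it goes in M[S, t] for t ∈ {b}.
For S ::= a S: FIRST(a S) = {a}, so it goes in M[S, t] for t ∈ {a}.
For S ::= epsilon: FIRST(epsilon) = {epsilon}, so it goes in M[S, t] for t ∈ {}; since epsilon ∈ FIRST, also for every t ∈ FOLLOW(S) = {$}.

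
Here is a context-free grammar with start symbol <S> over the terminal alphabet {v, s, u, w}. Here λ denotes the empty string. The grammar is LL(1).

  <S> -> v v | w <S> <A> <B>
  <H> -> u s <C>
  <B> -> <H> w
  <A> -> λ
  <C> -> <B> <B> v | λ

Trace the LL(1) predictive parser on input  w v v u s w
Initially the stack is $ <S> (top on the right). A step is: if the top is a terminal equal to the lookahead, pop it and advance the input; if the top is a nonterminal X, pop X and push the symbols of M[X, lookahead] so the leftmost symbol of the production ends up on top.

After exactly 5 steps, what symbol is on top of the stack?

step 1: stack=$ <S>  input=w v v u s w $  — expand <S> -> w <S> <A> <B>
step 2: stack=$ <B> <A> <S> w  input=w v v u s w $  — match w
step 3: stack=$ <B> <A> <S>  input=v v u s w $  — expand <S> -> v v
step 4: stack=$ <B> <A> v v  input=v v u s w $  — match v
step 5: stack=$ <B> <A> v  input=v u s w $  — match v
Stack after step 5: $ <B> <A> (top = <A>).

<A>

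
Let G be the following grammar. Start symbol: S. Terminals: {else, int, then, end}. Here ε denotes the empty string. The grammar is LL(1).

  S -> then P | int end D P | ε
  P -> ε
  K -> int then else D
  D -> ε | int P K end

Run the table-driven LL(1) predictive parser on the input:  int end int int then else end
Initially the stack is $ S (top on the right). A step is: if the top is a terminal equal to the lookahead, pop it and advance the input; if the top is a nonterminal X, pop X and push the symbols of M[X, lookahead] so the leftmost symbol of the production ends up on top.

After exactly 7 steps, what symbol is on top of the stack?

int

     Stack            Input                            Action
  1  $ S              int end int int then else end $  expand S -> int end D P
  2  $ P D end int    int end int int then else end $  match int
  3  $ P D end        end int int then else end $      match end
  4  $ P D            int int then else end $          expand D -> int P K end
  5  $ P end K P int  int int then else end $          match int
  6  $ P end K P      int then else end $              expand P -> ε
  7  $ P end K        int then else end $              expand K -> int then else D
Stack after step 7: $ P end D else then int (top = int).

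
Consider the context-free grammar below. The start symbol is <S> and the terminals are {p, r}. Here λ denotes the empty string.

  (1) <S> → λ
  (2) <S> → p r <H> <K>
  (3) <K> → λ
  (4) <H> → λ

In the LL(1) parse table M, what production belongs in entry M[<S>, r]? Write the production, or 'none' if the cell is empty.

FIRST(<S>) = {λ, p}
FIRST(<K>) = {λ}
FIRST(<H>) = {λ}
FOLLOW(<S>) includes $ since <S> is the start symbol.
FOLLOW(<S>): <S> appears on no right-hand side. Thus FOLLOW(<S>) = {$}.
For <S> → λ: FIRST(λ) = {λ}, so it goes in M[<S>, t] for t ∈ {}; since λ ∈ FIRST, also for every t ∈ FOLLOW(<S>) = {$}.
For <S> → p r <H> <K>: FIRST(p r <H> <K>) = {p}, so it goes in M[<S>, t] for t ∈ {p}.
None of these place a production in M[<S>, r].

none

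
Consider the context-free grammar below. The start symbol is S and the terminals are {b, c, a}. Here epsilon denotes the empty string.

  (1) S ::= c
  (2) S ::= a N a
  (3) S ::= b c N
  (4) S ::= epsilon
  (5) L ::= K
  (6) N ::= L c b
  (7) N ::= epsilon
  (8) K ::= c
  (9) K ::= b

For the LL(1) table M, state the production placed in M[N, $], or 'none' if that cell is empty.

FIRST(S) = {epsilon, a, b, c}
FIRST(K) = {b, c}
FIRST(L) = {b, c}  (via K)
FIRST(N) = {epsilon, b, c}  (via L c b)
FOLLOW(S) includes $ since S is the start symbol.
FOLLOW(S): S appears on no right-hand side. Thus FOLLOW(S) = {$}.
FOLLOW(N): in S::=a N a, N is followed by a with FIRST {a}; in S::=b c N, the suffix after N is empty, so FOLLOW(N) ⊇ FOLLOW(S) = {$}. Thus FOLLOW(N) = {$, a}.
For N ::= L c b: FIRST(L c b) = {b, c}, so it goes in M[N, t] for t ∈ {b, c}.
For N ::= epsilon: FIRST(epsilon) = {epsilon}, so it goes in M[N, t] for t ∈ {}; since epsilon ∈ FIRST, also for every t ∈ FOLLOW(N) = {$, a}.

N ::= epsilon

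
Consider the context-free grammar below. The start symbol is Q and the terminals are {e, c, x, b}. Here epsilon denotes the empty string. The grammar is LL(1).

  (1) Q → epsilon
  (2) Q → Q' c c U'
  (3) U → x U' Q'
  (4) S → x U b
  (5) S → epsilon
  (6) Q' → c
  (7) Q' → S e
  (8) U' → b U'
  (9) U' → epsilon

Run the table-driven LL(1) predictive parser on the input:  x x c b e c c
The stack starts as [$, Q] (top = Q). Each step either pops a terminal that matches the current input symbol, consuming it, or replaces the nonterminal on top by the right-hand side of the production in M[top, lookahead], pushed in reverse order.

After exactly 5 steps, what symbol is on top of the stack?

     Stack             Input            Action
  1  $ Q               x x c b e c c $  expand Q → Q' c c U'
  2  $ U' c c Q'       x x c b e c c $  expand Q' → S e
  3  $ U' c c e S      x x c b e c c $  expand S → x U b
  4  $ U' c c e b U x  x x c b e c c $  match x
  5  $ U' c c e b U    x c b e c c $    expand U → x U' Q'
Stack after step 5: $ U' c c e b Q' U' x (top = x).

x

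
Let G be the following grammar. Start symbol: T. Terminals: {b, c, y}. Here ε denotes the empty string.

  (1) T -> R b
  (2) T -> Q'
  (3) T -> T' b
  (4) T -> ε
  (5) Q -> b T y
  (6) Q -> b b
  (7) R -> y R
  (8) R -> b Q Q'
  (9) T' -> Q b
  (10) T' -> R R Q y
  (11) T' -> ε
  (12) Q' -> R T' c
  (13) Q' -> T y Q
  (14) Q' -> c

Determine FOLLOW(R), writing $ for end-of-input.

{b, c, y}

FIRST(Q): from Q->b T y we get {b}; from Q->b b we get {b}. So FIRST(Q) = {b}.
FIRST(R): from R->y R we get {y}; from R->b Q Q' we get {b}. So FIRST(R) = {b, y}.
FIRST(T'): from T'->Q b we get {b}; from T'->R R Q y we get {b, y}; from T'->ε we get {ε}. So FIRST(T') = {ε, b, y}.
FIRST(T): from T->R b we get {b, y}; from T->Q' we get {b, c, y}; from T->T' b we get {b, y}; from T->ε we get {ε}. So FIRST(T) = {ε, b, c, y}.
FIRST(Q'): from Q'->R T' c we get {b, y}; from Q'->T y Q we get {b, c, y}; from Q'->c we get {c}. So FIRST(Q') = {b, c, y}.
FOLLOW(T) includes $ since T is the start symbol.
FOLLOW(T): in Q->b T y, T is followed by y with FIRST {y}; in Q'->T y Q, T is followed by y Q with FIRST {y}. Thus FOLLOW(T) = {$, y}.
FOLLOW(R): in T->R b, R is followed by b with FIRST {b}; in R->y R, the suffix after R is empty (adds nothing new); in T'->R R Q y (occurrence 1), R is followed by R Q y with FIRST {b, y}; in T'->R R Q y (occurrence 2), R is followed by Q y with FIRST {b}; in Q'->R T' c, R is followed by T' c with FIRST {b, c, y}. Thus FOLLOW(R) = {b, c, y}.
FOLLOW(T'): in T->T' b, T' is followed by b with FIRST {b}; in Q'->R T' c, T' is followed by c with FIRST {c}. Thus FOLLOW(T') = {b, c}.
FOLLOW(Q'): in T->Q', the suffix after Q' is empty, so FOLLOW(Q') ⊇ FOLLOW(T) = {$, y}; in R->b Q Q', the suffix after Q' is empty, so FOLLOW(Q') ⊇ FOLLOW(R) = {b, c, y}. Thus FOLLOW(Q') = {$, b, c, y}.
FOLLOW(Q): in R->b Q Q', Q is followed by Q' with FIRST {b, c, y}; in T'->Q b, Q is followed by b with FIRST {b}; in T'->R R Q y, Q is followed by y with FIRST {y}; in Q'->T y Q, the suffix after Q is empty, so FOLLOW(Q) ⊇ FOLLOW(Q') = {$, b, c, y}. Thus FOLLOW(Q) = {$, b, c, y}.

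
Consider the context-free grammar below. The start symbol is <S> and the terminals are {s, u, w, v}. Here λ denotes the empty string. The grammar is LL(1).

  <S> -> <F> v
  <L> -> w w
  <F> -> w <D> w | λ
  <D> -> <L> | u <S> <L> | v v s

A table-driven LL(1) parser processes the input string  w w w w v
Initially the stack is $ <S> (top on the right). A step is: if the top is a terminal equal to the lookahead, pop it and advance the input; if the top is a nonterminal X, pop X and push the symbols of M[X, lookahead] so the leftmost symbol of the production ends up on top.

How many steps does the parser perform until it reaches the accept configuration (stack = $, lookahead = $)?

     Stack        Input        Action
  1  $ <S>        w w w w v $  expand <S> -> <F> v
  2  $ v <F>      w w w w v $  expand <F> -> w <D> w
  3  $ v w <D> w  w w w w v $  match w
  4  $ v w <D>    w w w v $    expand <D> -> <L>
  5  $ v w <L>    w w w v $    expand <L> -> w w
  6  $ v w w w    w w w v $    match w
  7  $ v w w      w w v $      match w
  8  $ v w        w v $        match w
  9  $ v          v $          match v
Accept reached after 9 steps.

9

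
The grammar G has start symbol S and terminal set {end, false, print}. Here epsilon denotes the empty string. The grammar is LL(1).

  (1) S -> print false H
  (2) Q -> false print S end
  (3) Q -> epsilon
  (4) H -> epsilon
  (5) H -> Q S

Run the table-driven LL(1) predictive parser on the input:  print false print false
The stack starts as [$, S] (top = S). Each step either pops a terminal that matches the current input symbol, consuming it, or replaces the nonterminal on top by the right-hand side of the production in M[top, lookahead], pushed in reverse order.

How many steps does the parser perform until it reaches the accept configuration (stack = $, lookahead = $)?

     Stack            Input                      Action
  1  $ S              print false print false $  expand S -> print false H
  2  $ H false print  print false print false $  match print
  3  $ H false        false print false $        match false
  4  $ H              print false $              expand H -> Q S
  5  $ S Q            print false $              expand Q -> epsilon
  6  $ S              print false $              expand S -> print false H
  7  $ H false print  print false $              match print
  8  $ H false        false $                    match false
  9  $ H              $                          expand H -> epsilon
Accept reached after 9 steps.

9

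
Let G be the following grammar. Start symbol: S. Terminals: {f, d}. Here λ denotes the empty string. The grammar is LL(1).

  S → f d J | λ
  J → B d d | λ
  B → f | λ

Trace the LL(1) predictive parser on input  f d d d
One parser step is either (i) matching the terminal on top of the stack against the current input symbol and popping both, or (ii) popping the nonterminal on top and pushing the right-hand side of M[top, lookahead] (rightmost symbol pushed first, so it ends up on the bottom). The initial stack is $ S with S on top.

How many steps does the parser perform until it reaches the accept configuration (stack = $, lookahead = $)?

step 1: stack=$ S  input=f d d d $  — expand S → f d J
step 2: stack=$ J d f  input=f d d d $  — match f
step 3: stack=$ J d  input=d d d $  — match d
step 4: stack=$ J  input=d d $  — expand J → B d d
step 5: stack=$ d d B  input=d d $  — expand B → λ
step 6: stack=$ d d  input=d d $  — match d
step 7: stack=$ d  input=d $  — match d
Accept reached after 7 steps.

7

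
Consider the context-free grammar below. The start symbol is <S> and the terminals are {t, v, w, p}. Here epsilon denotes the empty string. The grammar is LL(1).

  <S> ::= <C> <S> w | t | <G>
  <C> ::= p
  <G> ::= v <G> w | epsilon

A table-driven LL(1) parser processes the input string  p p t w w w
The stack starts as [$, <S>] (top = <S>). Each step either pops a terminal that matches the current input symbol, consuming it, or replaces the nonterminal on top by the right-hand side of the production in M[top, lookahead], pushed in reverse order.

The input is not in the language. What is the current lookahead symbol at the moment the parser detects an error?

      Stack          Input          Action
   1  $ <S>          p p t w w w $  expand <S> ::= <C> <S> w
   2  $ w <S> <C>    p p t w w w $  expand <C> ::= p
   3  $ w <S> p      p p t w w w $  match p
   4  $ w <S>        p t w w w $    expand <S> ::= <C> <S> w
   5  $ w w <S> <C>  p t w w w $    expand <C> ::= p
   6  $ w w <S> p    p t w w w $    match p
   7  $ w w <S>      t w w w $      expand <S> ::= t
   8  $ w w t        t w w w $      match t
   9  $ w w          w w w $        match w
  10  $ w            w w $          match w
  11  $              w $            error: stack empty but input remains

w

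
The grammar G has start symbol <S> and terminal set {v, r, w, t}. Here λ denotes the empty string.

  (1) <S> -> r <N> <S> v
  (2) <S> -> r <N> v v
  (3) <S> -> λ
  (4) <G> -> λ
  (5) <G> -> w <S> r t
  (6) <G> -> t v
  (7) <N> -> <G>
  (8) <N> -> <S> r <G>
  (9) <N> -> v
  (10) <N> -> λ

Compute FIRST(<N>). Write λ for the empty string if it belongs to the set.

{λ, r, t, v, w}

FIRST(<S>): from <S>->r <N> <S> v we get {r}; from <S>->r <N> v v we get {r}; from <S>->λ we get {λ}. So FIRST(<S>) = {λ, r}.
FIRST(<G>): from <G>->λ we get {λ}; from <G>->w <S> r t we get {w}; from <G>->t v we get {t}. So FIRST(<G>) = {λ, t, w}.
FIRST(<N>): from <N>-><G> we get {λ, t, w}; from <N>-><S> r <G> we get {r}; from <N>->v we get {v}; from <N>->λ we get {λ}. So FIRST(<N>) = {λ, r, t, v, w}.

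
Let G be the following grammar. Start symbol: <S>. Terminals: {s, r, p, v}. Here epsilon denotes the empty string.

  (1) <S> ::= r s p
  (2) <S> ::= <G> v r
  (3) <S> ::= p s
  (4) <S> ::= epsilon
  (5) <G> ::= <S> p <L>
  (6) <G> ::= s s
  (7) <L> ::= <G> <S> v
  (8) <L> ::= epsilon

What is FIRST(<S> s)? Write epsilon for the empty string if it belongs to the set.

FIRST(<S>) = {epsilon, p, r, s}  (via <G> v r)
FIRST(<G>) = {p, r, s}  (via <S> p <L>)
FIRST(<L>) = {epsilon, p, r, s}  (via <G> <S> v)
FIRST(<S> s): take FIRST of each symbol in turn, carrying on past any symbol whose FIRST contains epsilon; result {p, r, s}.

{p, r, s}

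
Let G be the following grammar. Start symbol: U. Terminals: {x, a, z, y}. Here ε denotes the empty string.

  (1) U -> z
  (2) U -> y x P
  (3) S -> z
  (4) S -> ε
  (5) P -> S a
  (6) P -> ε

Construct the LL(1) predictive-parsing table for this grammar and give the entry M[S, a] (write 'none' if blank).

FIRST(U) = {y, z}
FIRST(S) = {ε, z}
FIRST(P) = {ε, a, z}  (via S a)
FOLLOW(U) includes $ since U is the start symbol.
FOLLOW(S): in P->S a, S is followed by a with FIRST {a}. Thus FOLLOW(S) = {a}.
For S -> z: FIRST(z) = {z}, so it goes in M[S, t] for t ∈ {z}.
For S -> ε: FIRST(ε) = {ε}, so it goes in M[S, t] for t ∈ {}; since ε ∈ FIRST, also for every t ∈ FOLLOW(S) = {a}.

S -> ε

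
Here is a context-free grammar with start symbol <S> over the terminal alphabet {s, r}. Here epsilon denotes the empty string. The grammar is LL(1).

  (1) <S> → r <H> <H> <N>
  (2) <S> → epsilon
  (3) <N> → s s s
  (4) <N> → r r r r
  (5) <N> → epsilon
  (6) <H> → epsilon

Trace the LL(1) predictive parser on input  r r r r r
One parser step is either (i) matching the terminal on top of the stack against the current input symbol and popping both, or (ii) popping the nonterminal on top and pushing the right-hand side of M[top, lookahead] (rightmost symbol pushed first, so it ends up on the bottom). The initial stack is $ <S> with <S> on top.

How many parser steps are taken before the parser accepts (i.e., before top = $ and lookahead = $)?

     Stack            Input        Action
  1  $ <S>            r r r r r $  expand <S> → r <H> <H> <N>
  2  $ <N> <H> <H> r  r r r r r $  match r
  3  $ <N> <H> <H>    r r r r $    expand <H> → epsilon
  4  $ <N> <H>        r r r r $    expand <H> → epsilon
  5  $ <N>            r r r r $    expand <N> → r r r r
  6  $ r r r r        r r r r $    match r
  7  $ r r r          r r r $      match r
  8  $ r r            r r $        match r
  9  $ r              r $          match r
Accept reached after 9 steps.

9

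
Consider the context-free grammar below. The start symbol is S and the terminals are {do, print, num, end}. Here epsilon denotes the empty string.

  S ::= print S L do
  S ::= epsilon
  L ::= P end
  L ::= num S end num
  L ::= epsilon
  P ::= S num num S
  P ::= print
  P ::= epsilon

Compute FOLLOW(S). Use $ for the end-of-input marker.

{$, do, end, num, print}

FIRST(S) = {epsilon, print}
FIRST(P) = {epsilon, num, print}  (via S num num S)
FIRST(L) = {epsilon, end, num, print}  (via P end)
FOLLOW(S) includes $ since S is the start symbol.
FOLLOW(L): in S::=print S L do, L is followed by do with FIRST {do}. Thus FOLLOW(L) = {do}.
FOLLOW(P): in L::=P end, P is followed by end with FIRST {end}. Thus FOLLOW(P) = {end}.
FOLLOW(S): in S::=print S L do, S is followed by L do with FIRST {do, end, num, print}; in L::=num S end num, S is followed by end num with FIRST {end}; in P::=S num num S (occurrence 1), S is followed by num num S with FIRST {num}; in P::=S num num S (occurrence 2), the suffix after S is empty, so FOLLOW(S) ⊇ FOLLOW(P) = {end}. Thus FOLLOW(S) = {$, do, end, num, print}.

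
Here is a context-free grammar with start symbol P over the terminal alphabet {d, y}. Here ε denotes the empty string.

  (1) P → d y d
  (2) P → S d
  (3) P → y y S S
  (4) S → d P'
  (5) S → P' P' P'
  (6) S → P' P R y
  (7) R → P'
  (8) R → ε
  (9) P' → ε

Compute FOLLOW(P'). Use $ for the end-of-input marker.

{$, d, y}

FIRST(P') = {ε}
FIRST(R) = {ε}  (via P')
FIRST(P) = {d, y}  (via S d)
FIRST(S) = {ε, d, y}  (via P' P' P', P' P R y)
FOLLOW(P) includes $ since P is the start symbol.
FOLLOW(P): in S→P' P R y, P is followed by R y with FIRST {y}. Thus FOLLOW(P) = {$, y}.
FOLLOW(S): in P→S d, S is followed by d with FIRST {d}; in P→y y S S (occurrence 1), S is followed by S with FIRST {ε, d, y}; in P→y y S S (occurrence 1), the suffix after S is nullable, so FOLLOW(S) ⊇ FOLLOW(P) = {$, y}; in P→y y S S (occurrence 2), the suffix after S is empty, so FOLLOW(S) ⊇ FOLLOW(P) = {$, y}. Thus FOLLOW(S) = {$, d, y}.
FOLLOW(R): in S→P' P R y, R is followed by y with FIRST {y}. Thus FOLLOW(R) = {y}.
FOLLOW(P'): in S→d P', the suffix after P' is empty, so FOLLOW(P') ⊇ FOLLOW(S) = {$, d, y}; in S→P' P' P' (occurrence 1), P' is followed by P' P' with FIRST {ε}; in S→P' P' P' (occurrence 1), the suffix after P' is nullable, so FOLLOW(P') ⊇ FOLLOW(S) = {$, d, y}; in S→P' P' P' (occurrence 2), P' is followed by P' with FIRST {ε}; in S→P' P' P' (occurrence 2), the suffix after P' is nullable, so FOLLOW(P') ⊇ FOLLOW(S) = {$, d, y}; in S→P' P' P' (occurrence 3), the suffix after P' is empty, so FOLLOW(P') ⊇ FOLLOW(S) = {$, d, y}; in S→P' P R y, P' is followed by P R y with FIRST {d, y}; in R→P', the suffix after P' is empty, so FOLLOW(P') ⊇ FOLLOW(R) = {y}. Thus FOLLOW(P') = {$, d, y}.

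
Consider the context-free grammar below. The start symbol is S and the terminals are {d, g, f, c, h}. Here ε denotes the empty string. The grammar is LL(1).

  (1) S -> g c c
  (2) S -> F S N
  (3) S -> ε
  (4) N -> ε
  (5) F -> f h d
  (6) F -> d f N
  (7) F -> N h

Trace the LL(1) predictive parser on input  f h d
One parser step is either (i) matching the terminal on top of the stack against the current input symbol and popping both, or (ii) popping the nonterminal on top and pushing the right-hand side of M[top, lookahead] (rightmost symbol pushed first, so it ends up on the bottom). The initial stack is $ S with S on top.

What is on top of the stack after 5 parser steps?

S

     Stack        Input    Action
  1  $ S          f h d $  expand S -> F S N
  2  $ N S F      f h d $  expand F -> f h d
  3  $ N S d h f  f h d $  match f
  4  $ N S d h    h d $    match h
  5  $ N S d      d $      match d
Stack after step 5: $ N S (top = S).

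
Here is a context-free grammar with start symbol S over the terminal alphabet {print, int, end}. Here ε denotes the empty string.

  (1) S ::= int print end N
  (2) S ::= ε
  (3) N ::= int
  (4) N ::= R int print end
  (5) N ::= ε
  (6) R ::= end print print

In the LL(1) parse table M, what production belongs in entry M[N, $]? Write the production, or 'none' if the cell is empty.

FIRST(S): from S::=int print end N we get {int}; from S::=ε we get {ε}. So FIRST(S) = {ε, int}.
FIRST(R): from R::=end print print we get {end}. So FIRST(R) = {end}.
FIRST(N): from N::=int we get {int}; from N::=R int print end we get {end}; from N::=ε we get {ε}. So FIRST(N) = {ε, end, int}.
FOLLOW(S) includes $ since S is the start symbol.
FOLLOW(S): S appears on no right-hand side. Thus FOLLOW(S) = {$}.
FOLLOW(N): in S::=int print end N, the suffix after N is empty, so FOLLOW(N) ⊇ FOLLOW(S) = {$}. Thus FOLLOW(N) = {$}.
For N ::= int: FIRST(int) = {int}, so it goes in M[N, t] for t ∈ {int}.
For N ::= R int print end: FIRST(R int print end) = {end}, so it goes in M[N, t] for t ∈ {end}.
For N ::= ε: FIRST(ε) = {ε}, so it goes in M[N, t] for t ∈ {}; since ε ∈ FIRST, also for every t ∈ FOLLOW(N) = {$}.

N ::= ε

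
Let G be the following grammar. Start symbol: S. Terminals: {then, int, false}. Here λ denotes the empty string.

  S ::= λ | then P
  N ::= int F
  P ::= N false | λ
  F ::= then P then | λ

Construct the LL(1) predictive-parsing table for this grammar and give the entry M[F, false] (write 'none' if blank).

FIRST(S) = {λ, then}
FIRST(N) = {int}
FIRST(F) = {λ, then}
FIRST(P) = {λ, int}  (via N false)
FOLLOW(S) includes $ since S is the start symbol.
FOLLOW(N): in P::=N false, N is followed by false with FIRST {false}. Thus FOLLOW(N) = {false}.
FOLLOW(F): in N::=int F, the suffix after F is empty, so FOLLOW(F) ⊇ FOLLOW(N) = {false}. Thus FOLLOW(F) = {false}.
For F ::= then P then: FIRST(then P then) = {then}, so it goes in M[F, t] for t ∈ {then}.
For F ::= λ: FIRST(λ) = {λ}, so it goes in M[F, t] for t ∈ {}; since λ ∈ FIRST, also for every t ∈ FOLLOW(F) = {false}.

F ::= λ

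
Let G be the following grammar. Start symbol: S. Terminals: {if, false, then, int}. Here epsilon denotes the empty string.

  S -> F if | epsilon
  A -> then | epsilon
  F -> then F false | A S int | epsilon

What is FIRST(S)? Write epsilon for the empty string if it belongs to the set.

FIRST(A): from A->then we get {then}; from A->epsilon we get {epsilon}. So FIRST(A) = {epsilon, then}.
FIRST(S): from S->F if we get {if, int, then}; from S->epsilon we get {epsilon}. So FIRST(S) = {epsilon, if, int, then}.
FIRST(F): from F->then F false we get {then}; from F->A S int we get {if, int, then}; from F->epsilon we get {epsilon}. So FIRST(F) = {epsilon, if, int, then}.

{epsilon, if, int, then}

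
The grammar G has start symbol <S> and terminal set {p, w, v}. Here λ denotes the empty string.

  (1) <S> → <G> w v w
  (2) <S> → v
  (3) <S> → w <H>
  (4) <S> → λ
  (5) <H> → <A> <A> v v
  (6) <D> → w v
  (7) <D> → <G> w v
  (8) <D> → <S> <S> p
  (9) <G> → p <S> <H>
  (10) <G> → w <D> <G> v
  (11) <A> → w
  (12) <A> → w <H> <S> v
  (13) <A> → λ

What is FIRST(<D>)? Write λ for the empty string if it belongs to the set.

FIRST(<G>): from <G>→p <S> <H> we get {p}; from <G>→w <D> <G> v we get {w}. So FIRST(<G>) = {p, w}.
FIRST(<A>): from <A>→w we get {w}; from <A>→w <H> <S> v we get {w}; from <A>→λ we get {λ}. So FIRST(<A>) = {λ, w}.
FIRST(<S>): from <S>→<G> w v w we get {p, w}; from <S>→v we get {v}; from <S>→w <H> we get {w}; from <S>→λ we get {λ}. So FIRST(<S>) = {λ, p, v, w}.
FIRST(<H>): from <H>→<A> <A> v v we get {v, w}. So FIRST(<H>) = {v, w}.
FIRST(<D>): from <D>→w v we get {w}; from <D>→<G> w v we get {p, w}; from <D>→<S> <S> p we get {p, v, w}. So FIRST(<D>) = {p, v, w}.

{p, v, w}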